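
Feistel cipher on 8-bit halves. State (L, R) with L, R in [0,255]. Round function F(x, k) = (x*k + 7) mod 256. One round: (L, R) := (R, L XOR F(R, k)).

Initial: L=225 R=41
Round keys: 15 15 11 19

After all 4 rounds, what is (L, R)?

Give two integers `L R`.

Round 1 (k=15): L=41 R=143
Round 2 (k=15): L=143 R=65
Round 3 (k=11): L=65 R=93
Round 4 (k=19): L=93 R=175

Answer: 93 175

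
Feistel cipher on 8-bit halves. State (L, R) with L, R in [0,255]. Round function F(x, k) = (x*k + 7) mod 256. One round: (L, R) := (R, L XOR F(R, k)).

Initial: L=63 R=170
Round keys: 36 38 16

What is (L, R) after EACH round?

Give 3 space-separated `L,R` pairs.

Answer: 170,208 208,77 77,7

Derivation:
Round 1 (k=36): L=170 R=208
Round 2 (k=38): L=208 R=77
Round 3 (k=16): L=77 R=7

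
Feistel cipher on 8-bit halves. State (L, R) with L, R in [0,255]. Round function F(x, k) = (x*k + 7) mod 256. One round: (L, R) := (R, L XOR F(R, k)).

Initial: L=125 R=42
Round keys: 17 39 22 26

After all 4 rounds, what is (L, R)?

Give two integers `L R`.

Answer: 209 80

Derivation:
Round 1 (k=17): L=42 R=172
Round 2 (k=39): L=172 R=17
Round 3 (k=22): L=17 R=209
Round 4 (k=26): L=209 R=80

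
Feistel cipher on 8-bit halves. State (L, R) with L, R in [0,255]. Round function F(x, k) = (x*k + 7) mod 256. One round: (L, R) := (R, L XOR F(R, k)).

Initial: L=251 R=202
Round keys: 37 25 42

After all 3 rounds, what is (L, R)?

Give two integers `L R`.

Round 1 (k=37): L=202 R=194
Round 2 (k=25): L=194 R=51
Round 3 (k=42): L=51 R=167

Answer: 51 167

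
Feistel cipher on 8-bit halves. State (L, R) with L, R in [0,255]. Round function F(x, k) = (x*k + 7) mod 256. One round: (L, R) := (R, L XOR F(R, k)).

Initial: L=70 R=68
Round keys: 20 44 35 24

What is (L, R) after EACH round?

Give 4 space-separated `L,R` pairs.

Round 1 (k=20): L=68 R=17
Round 2 (k=44): L=17 R=183
Round 3 (k=35): L=183 R=29
Round 4 (k=24): L=29 R=8

Answer: 68,17 17,183 183,29 29,8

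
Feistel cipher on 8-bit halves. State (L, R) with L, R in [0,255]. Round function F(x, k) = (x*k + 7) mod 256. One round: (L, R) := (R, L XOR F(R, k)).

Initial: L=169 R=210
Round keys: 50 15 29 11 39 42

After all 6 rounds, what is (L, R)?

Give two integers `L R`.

Answer: 183 157

Derivation:
Round 1 (k=50): L=210 R=162
Round 2 (k=15): L=162 R=87
Round 3 (k=29): L=87 R=64
Round 4 (k=11): L=64 R=144
Round 5 (k=39): L=144 R=183
Round 6 (k=42): L=183 R=157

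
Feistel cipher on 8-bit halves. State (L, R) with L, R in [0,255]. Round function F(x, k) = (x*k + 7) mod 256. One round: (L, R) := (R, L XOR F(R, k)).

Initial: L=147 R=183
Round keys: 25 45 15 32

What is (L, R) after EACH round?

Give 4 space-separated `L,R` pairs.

Answer: 183,117 117,47 47,189 189,136

Derivation:
Round 1 (k=25): L=183 R=117
Round 2 (k=45): L=117 R=47
Round 3 (k=15): L=47 R=189
Round 4 (k=32): L=189 R=136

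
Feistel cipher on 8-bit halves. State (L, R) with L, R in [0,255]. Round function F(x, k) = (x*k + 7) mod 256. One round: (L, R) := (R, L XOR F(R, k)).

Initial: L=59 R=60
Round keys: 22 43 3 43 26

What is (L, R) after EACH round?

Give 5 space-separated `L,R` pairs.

Round 1 (k=22): L=60 R=20
Round 2 (k=43): L=20 R=95
Round 3 (k=3): L=95 R=48
Round 4 (k=43): L=48 R=72
Round 5 (k=26): L=72 R=103

Answer: 60,20 20,95 95,48 48,72 72,103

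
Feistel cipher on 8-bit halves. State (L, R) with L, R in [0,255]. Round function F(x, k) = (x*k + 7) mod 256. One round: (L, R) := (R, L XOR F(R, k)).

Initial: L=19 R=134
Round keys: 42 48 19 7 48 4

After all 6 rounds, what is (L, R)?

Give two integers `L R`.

Answer: 205 119

Derivation:
Round 1 (k=42): L=134 R=16
Round 2 (k=48): L=16 R=129
Round 3 (k=19): L=129 R=138
Round 4 (k=7): L=138 R=76
Round 5 (k=48): L=76 R=205
Round 6 (k=4): L=205 R=119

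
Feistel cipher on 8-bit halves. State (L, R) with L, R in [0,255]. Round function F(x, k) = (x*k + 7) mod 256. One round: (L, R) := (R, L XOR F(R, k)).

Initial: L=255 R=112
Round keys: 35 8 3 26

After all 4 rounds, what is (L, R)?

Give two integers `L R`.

Answer: 4 88

Derivation:
Round 1 (k=35): L=112 R=168
Round 2 (k=8): L=168 R=55
Round 3 (k=3): L=55 R=4
Round 4 (k=26): L=4 R=88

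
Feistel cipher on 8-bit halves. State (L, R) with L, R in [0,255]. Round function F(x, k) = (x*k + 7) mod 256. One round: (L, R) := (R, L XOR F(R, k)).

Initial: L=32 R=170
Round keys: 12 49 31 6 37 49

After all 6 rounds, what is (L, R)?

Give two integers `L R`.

Round 1 (k=12): L=170 R=223
Round 2 (k=49): L=223 R=28
Round 3 (k=31): L=28 R=180
Round 4 (k=6): L=180 R=35
Round 5 (k=37): L=35 R=162
Round 6 (k=49): L=162 R=42

Answer: 162 42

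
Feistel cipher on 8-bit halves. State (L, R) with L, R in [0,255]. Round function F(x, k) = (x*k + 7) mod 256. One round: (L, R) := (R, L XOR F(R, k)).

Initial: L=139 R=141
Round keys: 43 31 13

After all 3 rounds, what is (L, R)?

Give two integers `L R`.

Answer: 231 255

Derivation:
Round 1 (k=43): L=141 R=61
Round 2 (k=31): L=61 R=231
Round 3 (k=13): L=231 R=255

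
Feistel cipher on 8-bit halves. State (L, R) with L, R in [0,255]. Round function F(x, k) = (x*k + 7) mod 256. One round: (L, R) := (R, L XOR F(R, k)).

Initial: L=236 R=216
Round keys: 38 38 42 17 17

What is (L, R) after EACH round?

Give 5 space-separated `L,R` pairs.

Round 1 (k=38): L=216 R=251
Round 2 (k=38): L=251 R=145
Round 3 (k=42): L=145 R=42
Round 4 (k=17): L=42 R=64
Round 5 (k=17): L=64 R=109

Answer: 216,251 251,145 145,42 42,64 64,109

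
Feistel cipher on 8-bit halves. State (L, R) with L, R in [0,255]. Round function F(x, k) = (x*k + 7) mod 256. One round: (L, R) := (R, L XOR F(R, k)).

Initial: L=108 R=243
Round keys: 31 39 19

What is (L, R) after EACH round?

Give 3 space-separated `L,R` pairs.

Round 1 (k=31): L=243 R=24
Round 2 (k=39): L=24 R=92
Round 3 (k=19): L=92 R=195

Answer: 243,24 24,92 92,195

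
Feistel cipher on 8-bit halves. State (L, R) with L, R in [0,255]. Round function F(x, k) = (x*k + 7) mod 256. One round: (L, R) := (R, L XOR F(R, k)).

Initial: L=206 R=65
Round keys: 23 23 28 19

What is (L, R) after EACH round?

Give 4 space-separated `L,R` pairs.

Answer: 65,16 16,54 54,255 255,194

Derivation:
Round 1 (k=23): L=65 R=16
Round 2 (k=23): L=16 R=54
Round 3 (k=28): L=54 R=255
Round 4 (k=19): L=255 R=194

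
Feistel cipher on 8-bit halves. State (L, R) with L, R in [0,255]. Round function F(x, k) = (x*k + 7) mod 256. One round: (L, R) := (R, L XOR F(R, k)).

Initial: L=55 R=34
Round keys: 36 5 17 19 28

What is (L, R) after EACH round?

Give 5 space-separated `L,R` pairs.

Answer: 34,248 248,253 253,44 44,182 182,195

Derivation:
Round 1 (k=36): L=34 R=248
Round 2 (k=5): L=248 R=253
Round 3 (k=17): L=253 R=44
Round 4 (k=19): L=44 R=182
Round 5 (k=28): L=182 R=195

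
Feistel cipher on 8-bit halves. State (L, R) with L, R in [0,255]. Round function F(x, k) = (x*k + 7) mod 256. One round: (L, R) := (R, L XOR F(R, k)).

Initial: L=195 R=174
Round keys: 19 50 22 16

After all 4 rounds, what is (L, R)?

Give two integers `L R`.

Round 1 (k=19): L=174 R=50
Round 2 (k=50): L=50 R=101
Round 3 (k=22): L=101 R=135
Round 4 (k=16): L=135 R=18

Answer: 135 18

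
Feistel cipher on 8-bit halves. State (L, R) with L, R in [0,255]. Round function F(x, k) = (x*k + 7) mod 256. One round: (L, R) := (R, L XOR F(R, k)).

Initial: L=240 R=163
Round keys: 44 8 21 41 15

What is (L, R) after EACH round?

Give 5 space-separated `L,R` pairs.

Answer: 163,251 251,124 124,200 200,115 115,12

Derivation:
Round 1 (k=44): L=163 R=251
Round 2 (k=8): L=251 R=124
Round 3 (k=21): L=124 R=200
Round 4 (k=41): L=200 R=115
Round 5 (k=15): L=115 R=12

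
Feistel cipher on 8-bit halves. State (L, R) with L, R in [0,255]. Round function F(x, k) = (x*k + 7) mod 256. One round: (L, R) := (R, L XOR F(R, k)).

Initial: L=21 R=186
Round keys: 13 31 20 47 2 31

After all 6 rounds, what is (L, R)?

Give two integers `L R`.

Round 1 (k=13): L=186 R=108
Round 2 (k=31): L=108 R=161
Round 3 (k=20): L=161 R=247
Round 4 (k=47): L=247 R=193
Round 5 (k=2): L=193 R=126
Round 6 (k=31): L=126 R=136

Answer: 126 136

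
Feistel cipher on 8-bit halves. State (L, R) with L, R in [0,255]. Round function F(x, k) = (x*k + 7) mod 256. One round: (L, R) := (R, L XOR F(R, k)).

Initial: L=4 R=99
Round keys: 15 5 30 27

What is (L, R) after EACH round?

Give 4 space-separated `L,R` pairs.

Round 1 (k=15): L=99 R=208
Round 2 (k=5): L=208 R=116
Round 3 (k=30): L=116 R=79
Round 4 (k=27): L=79 R=40

Answer: 99,208 208,116 116,79 79,40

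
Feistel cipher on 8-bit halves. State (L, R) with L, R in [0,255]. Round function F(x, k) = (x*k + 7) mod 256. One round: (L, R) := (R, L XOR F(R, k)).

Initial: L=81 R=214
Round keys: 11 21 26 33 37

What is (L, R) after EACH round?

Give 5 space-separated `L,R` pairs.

Answer: 214,104 104,89 89,121 121,249 249,125

Derivation:
Round 1 (k=11): L=214 R=104
Round 2 (k=21): L=104 R=89
Round 3 (k=26): L=89 R=121
Round 4 (k=33): L=121 R=249
Round 5 (k=37): L=249 R=125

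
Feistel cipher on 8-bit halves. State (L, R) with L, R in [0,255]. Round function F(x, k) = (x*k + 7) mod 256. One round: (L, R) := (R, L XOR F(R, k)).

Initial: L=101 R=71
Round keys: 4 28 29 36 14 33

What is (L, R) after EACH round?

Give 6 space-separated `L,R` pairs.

Answer: 71,70 70,232 232,9 9,163 163,248 248,92

Derivation:
Round 1 (k=4): L=71 R=70
Round 2 (k=28): L=70 R=232
Round 3 (k=29): L=232 R=9
Round 4 (k=36): L=9 R=163
Round 5 (k=14): L=163 R=248
Round 6 (k=33): L=248 R=92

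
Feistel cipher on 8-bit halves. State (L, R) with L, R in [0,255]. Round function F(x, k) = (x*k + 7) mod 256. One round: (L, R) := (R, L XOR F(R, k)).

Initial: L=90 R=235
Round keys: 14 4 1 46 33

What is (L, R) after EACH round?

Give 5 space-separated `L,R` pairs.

Round 1 (k=14): L=235 R=187
Round 2 (k=4): L=187 R=24
Round 3 (k=1): L=24 R=164
Round 4 (k=46): L=164 R=103
Round 5 (k=33): L=103 R=234

Answer: 235,187 187,24 24,164 164,103 103,234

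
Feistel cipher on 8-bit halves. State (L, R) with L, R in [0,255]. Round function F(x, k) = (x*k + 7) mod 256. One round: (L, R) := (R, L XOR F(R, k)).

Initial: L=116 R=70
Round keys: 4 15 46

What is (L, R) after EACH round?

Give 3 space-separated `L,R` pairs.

Answer: 70,107 107,10 10,184

Derivation:
Round 1 (k=4): L=70 R=107
Round 2 (k=15): L=107 R=10
Round 3 (k=46): L=10 R=184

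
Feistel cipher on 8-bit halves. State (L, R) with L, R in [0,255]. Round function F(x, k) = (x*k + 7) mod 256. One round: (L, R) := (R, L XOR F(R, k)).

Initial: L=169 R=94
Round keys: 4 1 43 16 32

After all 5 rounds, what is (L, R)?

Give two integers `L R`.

Round 1 (k=4): L=94 R=214
Round 2 (k=1): L=214 R=131
Round 3 (k=43): L=131 R=222
Round 4 (k=16): L=222 R=100
Round 5 (k=32): L=100 R=89

Answer: 100 89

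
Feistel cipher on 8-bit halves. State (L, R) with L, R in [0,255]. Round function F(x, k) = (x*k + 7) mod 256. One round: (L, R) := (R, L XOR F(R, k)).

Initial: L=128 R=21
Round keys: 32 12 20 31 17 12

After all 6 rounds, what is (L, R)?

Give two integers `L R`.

Round 1 (k=32): L=21 R=39
Round 2 (k=12): L=39 R=206
Round 3 (k=20): L=206 R=56
Round 4 (k=31): L=56 R=1
Round 5 (k=17): L=1 R=32
Round 6 (k=12): L=32 R=134

Answer: 32 134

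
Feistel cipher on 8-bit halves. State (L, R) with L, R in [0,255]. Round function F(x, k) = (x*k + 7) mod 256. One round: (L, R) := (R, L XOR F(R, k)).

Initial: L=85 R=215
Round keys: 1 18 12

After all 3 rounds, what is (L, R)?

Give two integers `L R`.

Answer: 26 180

Derivation:
Round 1 (k=1): L=215 R=139
Round 2 (k=18): L=139 R=26
Round 3 (k=12): L=26 R=180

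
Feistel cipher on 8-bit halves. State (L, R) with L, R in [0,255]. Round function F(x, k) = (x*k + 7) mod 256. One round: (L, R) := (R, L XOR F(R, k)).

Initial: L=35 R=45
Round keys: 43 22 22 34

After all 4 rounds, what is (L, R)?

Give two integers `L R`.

Answer: 98 179

Derivation:
Round 1 (k=43): L=45 R=181
Round 2 (k=22): L=181 R=184
Round 3 (k=22): L=184 R=98
Round 4 (k=34): L=98 R=179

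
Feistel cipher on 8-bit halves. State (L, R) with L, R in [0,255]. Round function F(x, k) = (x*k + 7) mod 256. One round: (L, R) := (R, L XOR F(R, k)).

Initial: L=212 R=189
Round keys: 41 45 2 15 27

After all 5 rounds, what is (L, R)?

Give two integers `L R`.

Answer: 166 26

Derivation:
Round 1 (k=41): L=189 R=152
Round 2 (k=45): L=152 R=2
Round 3 (k=2): L=2 R=147
Round 4 (k=15): L=147 R=166
Round 5 (k=27): L=166 R=26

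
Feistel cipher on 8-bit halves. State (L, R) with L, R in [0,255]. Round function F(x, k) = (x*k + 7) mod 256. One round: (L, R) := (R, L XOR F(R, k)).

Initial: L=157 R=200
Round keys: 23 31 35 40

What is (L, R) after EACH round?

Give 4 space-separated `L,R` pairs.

Round 1 (k=23): L=200 R=98
Round 2 (k=31): L=98 R=45
Round 3 (k=35): L=45 R=76
Round 4 (k=40): L=76 R=202

Answer: 200,98 98,45 45,76 76,202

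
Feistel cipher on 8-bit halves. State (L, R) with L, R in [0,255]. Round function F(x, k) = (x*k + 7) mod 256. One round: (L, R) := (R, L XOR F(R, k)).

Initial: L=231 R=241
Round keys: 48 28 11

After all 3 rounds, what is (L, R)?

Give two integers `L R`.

Answer: 54 137

Derivation:
Round 1 (k=48): L=241 R=208
Round 2 (k=28): L=208 R=54
Round 3 (k=11): L=54 R=137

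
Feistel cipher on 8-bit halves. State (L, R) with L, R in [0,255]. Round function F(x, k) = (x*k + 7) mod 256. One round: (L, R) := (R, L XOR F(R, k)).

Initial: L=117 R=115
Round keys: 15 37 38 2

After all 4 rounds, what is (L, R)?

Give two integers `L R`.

Answer: 48 136

Derivation:
Round 1 (k=15): L=115 R=177
Round 2 (k=37): L=177 R=239
Round 3 (k=38): L=239 R=48
Round 4 (k=2): L=48 R=136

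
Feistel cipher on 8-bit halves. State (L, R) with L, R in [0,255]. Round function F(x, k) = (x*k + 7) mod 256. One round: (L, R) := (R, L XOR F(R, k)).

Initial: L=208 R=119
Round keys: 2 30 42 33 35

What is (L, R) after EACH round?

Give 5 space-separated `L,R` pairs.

Answer: 119,37 37,42 42,206 206,191 191,234

Derivation:
Round 1 (k=2): L=119 R=37
Round 2 (k=30): L=37 R=42
Round 3 (k=42): L=42 R=206
Round 4 (k=33): L=206 R=191
Round 5 (k=35): L=191 R=234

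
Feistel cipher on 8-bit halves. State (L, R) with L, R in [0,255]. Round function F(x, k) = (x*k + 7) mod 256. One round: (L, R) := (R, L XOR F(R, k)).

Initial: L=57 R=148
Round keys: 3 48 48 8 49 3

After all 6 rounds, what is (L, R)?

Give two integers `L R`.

Round 1 (k=3): L=148 R=250
Round 2 (k=48): L=250 R=115
Round 3 (k=48): L=115 R=109
Round 4 (k=8): L=109 R=28
Round 5 (k=49): L=28 R=14
Round 6 (k=3): L=14 R=45

Answer: 14 45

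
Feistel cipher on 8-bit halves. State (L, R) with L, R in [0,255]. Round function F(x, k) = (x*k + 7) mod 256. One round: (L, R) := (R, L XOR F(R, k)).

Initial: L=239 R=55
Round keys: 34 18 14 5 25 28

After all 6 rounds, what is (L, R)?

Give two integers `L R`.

Round 1 (k=34): L=55 R=186
Round 2 (k=18): L=186 R=44
Round 3 (k=14): L=44 R=213
Round 4 (k=5): L=213 R=28
Round 5 (k=25): L=28 R=22
Round 6 (k=28): L=22 R=115

Answer: 22 115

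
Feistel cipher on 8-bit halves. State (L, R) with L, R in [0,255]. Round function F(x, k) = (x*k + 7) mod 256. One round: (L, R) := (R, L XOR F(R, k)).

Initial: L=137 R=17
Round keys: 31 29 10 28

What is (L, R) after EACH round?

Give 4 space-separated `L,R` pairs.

Round 1 (k=31): L=17 R=159
Round 2 (k=29): L=159 R=27
Round 3 (k=10): L=27 R=138
Round 4 (k=28): L=138 R=4

Answer: 17,159 159,27 27,138 138,4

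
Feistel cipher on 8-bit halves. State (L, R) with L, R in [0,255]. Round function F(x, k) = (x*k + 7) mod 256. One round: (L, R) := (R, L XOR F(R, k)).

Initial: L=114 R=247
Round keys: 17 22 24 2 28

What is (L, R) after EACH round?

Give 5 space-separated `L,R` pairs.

Round 1 (k=17): L=247 R=28
Round 2 (k=22): L=28 R=152
Round 3 (k=24): L=152 R=91
Round 4 (k=2): L=91 R=37
Round 5 (k=28): L=37 R=72

Answer: 247,28 28,152 152,91 91,37 37,72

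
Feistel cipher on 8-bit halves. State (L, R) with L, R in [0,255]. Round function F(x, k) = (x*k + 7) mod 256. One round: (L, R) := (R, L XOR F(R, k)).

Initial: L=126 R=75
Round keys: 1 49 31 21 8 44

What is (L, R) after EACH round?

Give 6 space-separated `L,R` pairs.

Answer: 75,44 44,56 56,227 227,158 158,20 20,233

Derivation:
Round 1 (k=1): L=75 R=44
Round 2 (k=49): L=44 R=56
Round 3 (k=31): L=56 R=227
Round 4 (k=21): L=227 R=158
Round 5 (k=8): L=158 R=20
Round 6 (k=44): L=20 R=233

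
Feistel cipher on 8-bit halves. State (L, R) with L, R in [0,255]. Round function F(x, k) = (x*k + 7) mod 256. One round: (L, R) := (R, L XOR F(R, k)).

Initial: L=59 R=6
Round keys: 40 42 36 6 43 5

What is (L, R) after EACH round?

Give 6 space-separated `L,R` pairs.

Answer: 6,204 204,121 121,199 199,200 200,88 88,119

Derivation:
Round 1 (k=40): L=6 R=204
Round 2 (k=42): L=204 R=121
Round 3 (k=36): L=121 R=199
Round 4 (k=6): L=199 R=200
Round 5 (k=43): L=200 R=88
Round 6 (k=5): L=88 R=119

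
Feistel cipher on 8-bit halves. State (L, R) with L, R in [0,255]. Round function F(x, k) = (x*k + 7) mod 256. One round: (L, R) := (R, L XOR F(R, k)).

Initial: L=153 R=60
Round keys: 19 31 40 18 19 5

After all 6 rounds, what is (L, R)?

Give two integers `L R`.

Round 1 (k=19): L=60 R=226
Round 2 (k=31): L=226 R=89
Round 3 (k=40): L=89 R=13
Round 4 (k=18): L=13 R=168
Round 5 (k=19): L=168 R=114
Round 6 (k=5): L=114 R=233

Answer: 114 233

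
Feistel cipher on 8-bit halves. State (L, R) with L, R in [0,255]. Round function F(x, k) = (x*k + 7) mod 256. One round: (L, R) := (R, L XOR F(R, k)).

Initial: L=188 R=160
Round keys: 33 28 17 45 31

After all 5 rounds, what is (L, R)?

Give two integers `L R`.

Round 1 (k=33): L=160 R=27
Round 2 (k=28): L=27 R=91
Round 3 (k=17): L=91 R=9
Round 4 (k=45): L=9 R=199
Round 5 (k=31): L=199 R=41

Answer: 199 41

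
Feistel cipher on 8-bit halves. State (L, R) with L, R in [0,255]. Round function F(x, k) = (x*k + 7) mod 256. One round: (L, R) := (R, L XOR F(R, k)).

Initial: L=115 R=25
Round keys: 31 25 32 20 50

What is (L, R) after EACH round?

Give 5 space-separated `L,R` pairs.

Answer: 25,125 125,37 37,218 218,42 42,225

Derivation:
Round 1 (k=31): L=25 R=125
Round 2 (k=25): L=125 R=37
Round 3 (k=32): L=37 R=218
Round 4 (k=20): L=218 R=42
Round 5 (k=50): L=42 R=225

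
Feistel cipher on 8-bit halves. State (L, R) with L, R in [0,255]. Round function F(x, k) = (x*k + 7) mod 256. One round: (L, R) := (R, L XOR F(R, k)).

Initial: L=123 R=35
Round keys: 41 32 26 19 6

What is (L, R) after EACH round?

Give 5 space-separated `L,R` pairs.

Answer: 35,217 217,4 4,182 182,141 141,227

Derivation:
Round 1 (k=41): L=35 R=217
Round 2 (k=32): L=217 R=4
Round 3 (k=26): L=4 R=182
Round 4 (k=19): L=182 R=141
Round 5 (k=6): L=141 R=227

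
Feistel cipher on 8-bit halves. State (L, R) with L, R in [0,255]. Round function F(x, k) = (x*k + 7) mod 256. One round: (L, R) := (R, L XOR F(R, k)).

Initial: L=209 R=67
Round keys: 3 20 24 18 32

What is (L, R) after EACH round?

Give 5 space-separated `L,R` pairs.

Round 1 (k=3): L=67 R=1
Round 2 (k=20): L=1 R=88
Round 3 (k=24): L=88 R=70
Round 4 (k=18): L=70 R=171
Round 5 (k=32): L=171 R=33

Answer: 67,1 1,88 88,70 70,171 171,33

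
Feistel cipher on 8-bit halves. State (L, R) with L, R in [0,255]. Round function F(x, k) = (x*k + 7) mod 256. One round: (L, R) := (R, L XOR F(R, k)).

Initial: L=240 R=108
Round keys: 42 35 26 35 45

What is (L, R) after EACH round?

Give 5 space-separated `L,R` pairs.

Round 1 (k=42): L=108 R=79
Round 2 (k=35): L=79 R=184
Round 3 (k=26): L=184 R=248
Round 4 (k=35): L=248 R=87
Round 5 (k=45): L=87 R=170

Answer: 108,79 79,184 184,248 248,87 87,170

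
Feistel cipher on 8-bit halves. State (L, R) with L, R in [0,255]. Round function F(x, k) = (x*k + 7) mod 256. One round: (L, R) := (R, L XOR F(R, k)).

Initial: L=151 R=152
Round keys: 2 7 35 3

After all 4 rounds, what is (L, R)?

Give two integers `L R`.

Round 1 (k=2): L=152 R=160
Round 2 (k=7): L=160 R=255
Round 3 (k=35): L=255 R=68
Round 4 (k=3): L=68 R=44

Answer: 68 44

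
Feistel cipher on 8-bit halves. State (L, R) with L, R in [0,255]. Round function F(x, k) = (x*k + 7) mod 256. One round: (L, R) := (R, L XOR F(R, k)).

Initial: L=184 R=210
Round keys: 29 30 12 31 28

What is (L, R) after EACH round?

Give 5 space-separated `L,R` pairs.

Answer: 210,105 105,135 135,50 50,146 146,205

Derivation:
Round 1 (k=29): L=210 R=105
Round 2 (k=30): L=105 R=135
Round 3 (k=12): L=135 R=50
Round 4 (k=31): L=50 R=146
Round 5 (k=28): L=146 R=205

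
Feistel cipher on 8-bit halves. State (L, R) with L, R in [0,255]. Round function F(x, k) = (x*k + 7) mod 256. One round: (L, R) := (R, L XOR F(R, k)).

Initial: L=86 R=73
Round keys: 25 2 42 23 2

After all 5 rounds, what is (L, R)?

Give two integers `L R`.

Round 1 (k=25): L=73 R=126
Round 2 (k=2): L=126 R=74
Round 3 (k=42): L=74 R=85
Round 4 (k=23): L=85 R=224
Round 5 (k=2): L=224 R=146

Answer: 224 146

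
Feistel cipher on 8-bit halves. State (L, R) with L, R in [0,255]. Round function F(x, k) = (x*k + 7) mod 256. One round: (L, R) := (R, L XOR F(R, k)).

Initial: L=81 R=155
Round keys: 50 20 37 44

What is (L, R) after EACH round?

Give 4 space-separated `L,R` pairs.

Round 1 (k=50): L=155 R=28
Round 2 (k=20): L=28 R=172
Round 3 (k=37): L=172 R=255
Round 4 (k=44): L=255 R=119

Answer: 155,28 28,172 172,255 255,119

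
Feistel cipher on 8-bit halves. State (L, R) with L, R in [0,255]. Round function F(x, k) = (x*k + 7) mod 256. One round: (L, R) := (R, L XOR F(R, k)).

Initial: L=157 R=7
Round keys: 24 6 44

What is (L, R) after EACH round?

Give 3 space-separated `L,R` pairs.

Answer: 7,50 50,52 52,197

Derivation:
Round 1 (k=24): L=7 R=50
Round 2 (k=6): L=50 R=52
Round 3 (k=44): L=52 R=197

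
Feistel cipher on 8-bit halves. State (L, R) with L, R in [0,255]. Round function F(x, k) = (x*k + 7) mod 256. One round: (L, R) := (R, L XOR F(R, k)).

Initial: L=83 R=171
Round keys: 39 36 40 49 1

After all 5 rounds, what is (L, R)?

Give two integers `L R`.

Round 1 (k=39): L=171 R=71
Round 2 (k=36): L=71 R=168
Round 3 (k=40): L=168 R=0
Round 4 (k=49): L=0 R=175
Round 5 (k=1): L=175 R=182

Answer: 175 182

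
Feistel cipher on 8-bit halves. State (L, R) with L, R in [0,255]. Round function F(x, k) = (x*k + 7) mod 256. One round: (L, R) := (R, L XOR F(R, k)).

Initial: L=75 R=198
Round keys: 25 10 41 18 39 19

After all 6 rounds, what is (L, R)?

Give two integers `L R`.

Round 1 (k=25): L=198 R=22
Round 2 (k=10): L=22 R=37
Round 3 (k=41): L=37 R=226
Round 4 (k=18): L=226 R=206
Round 5 (k=39): L=206 R=139
Round 6 (k=19): L=139 R=150

Answer: 139 150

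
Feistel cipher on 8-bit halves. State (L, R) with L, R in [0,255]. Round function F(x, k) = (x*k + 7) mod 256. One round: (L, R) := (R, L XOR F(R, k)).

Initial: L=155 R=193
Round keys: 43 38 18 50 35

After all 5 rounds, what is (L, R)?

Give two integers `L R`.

Answer: 15 130

Derivation:
Round 1 (k=43): L=193 R=233
Round 2 (k=38): L=233 R=92
Round 3 (k=18): L=92 R=150
Round 4 (k=50): L=150 R=15
Round 5 (k=35): L=15 R=130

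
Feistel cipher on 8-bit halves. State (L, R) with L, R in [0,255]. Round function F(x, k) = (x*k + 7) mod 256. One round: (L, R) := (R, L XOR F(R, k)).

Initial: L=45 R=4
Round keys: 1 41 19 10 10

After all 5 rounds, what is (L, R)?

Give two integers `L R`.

Round 1 (k=1): L=4 R=38
Round 2 (k=41): L=38 R=25
Round 3 (k=19): L=25 R=196
Round 4 (k=10): L=196 R=182
Round 5 (k=10): L=182 R=231

Answer: 182 231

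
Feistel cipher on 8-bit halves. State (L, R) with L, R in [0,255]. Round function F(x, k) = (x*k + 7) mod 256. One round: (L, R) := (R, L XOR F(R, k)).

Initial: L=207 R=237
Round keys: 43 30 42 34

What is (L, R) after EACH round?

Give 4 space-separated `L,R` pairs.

Round 1 (k=43): L=237 R=25
Round 2 (k=30): L=25 R=24
Round 3 (k=42): L=24 R=238
Round 4 (k=34): L=238 R=187

Answer: 237,25 25,24 24,238 238,187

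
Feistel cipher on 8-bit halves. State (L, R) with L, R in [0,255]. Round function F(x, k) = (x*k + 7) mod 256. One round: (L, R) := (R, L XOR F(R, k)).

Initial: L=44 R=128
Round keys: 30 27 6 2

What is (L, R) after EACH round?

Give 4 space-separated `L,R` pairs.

Answer: 128,43 43,16 16,76 76,143

Derivation:
Round 1 (k=30): L=128 R=43
Round 2 (k=27): L=43 R=16
Round 3 (k=6): L=16 R=76
Round 4 (k=2): L=76 R=143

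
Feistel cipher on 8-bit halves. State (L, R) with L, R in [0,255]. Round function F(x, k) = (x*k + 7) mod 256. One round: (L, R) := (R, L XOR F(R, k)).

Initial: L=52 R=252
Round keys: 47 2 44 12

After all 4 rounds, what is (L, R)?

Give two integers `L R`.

Answer: 172 238

Derivation:
Round 1 (k=47): L=252 R=127
Round 2 (k=2): L=127 R=249
Round 3 (k=44): L=249 R=172
Round 4 (k=12): L=172 R=238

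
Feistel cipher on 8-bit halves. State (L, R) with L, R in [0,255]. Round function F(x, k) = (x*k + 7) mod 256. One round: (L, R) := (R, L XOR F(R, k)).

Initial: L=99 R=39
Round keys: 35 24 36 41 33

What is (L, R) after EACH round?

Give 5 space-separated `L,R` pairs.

Round 1 (k=35): L=39 R=63
Round 2 (k=24): L=63 R=200
Round 3 (k=36): L=200 R=24
Round 4 (k=41): L=24 R=23
Round 5 (k=33): L=23 R=230

Answer: 39,63 63,200 200,24 24,23 23,230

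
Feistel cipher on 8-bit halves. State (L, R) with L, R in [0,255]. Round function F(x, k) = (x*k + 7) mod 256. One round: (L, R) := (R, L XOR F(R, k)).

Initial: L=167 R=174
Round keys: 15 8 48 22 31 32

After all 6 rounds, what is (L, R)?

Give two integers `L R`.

Answer: 154 147

Derivation:
Round 1 (k=15): L=174 R=158
Round 2 (k=8): L=158 R=89
Round 3 (k=48): L=89 R=41
Round 4 (k=22): L=41 R=212
Round 5 (k=31): L=212 R=154
Round 6 (k=32): L=154 R=147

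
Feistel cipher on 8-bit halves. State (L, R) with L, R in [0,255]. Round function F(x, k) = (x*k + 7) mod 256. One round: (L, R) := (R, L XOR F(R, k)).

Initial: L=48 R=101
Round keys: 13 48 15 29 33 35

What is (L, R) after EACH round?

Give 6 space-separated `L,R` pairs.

Answer: 101,24 24,226 226,93 93,114 114,228 228,65

Derivation:
Round 1 (k=13): L=101 R=24
Round 2 (k=48): L=24 R=226
Round 3 (k=15): L=226 R=93
Round 4 (k=29): L=93 R=114
Round 5 (k=33): L=114 R=228
Round 6 (k=35): L=228 R=65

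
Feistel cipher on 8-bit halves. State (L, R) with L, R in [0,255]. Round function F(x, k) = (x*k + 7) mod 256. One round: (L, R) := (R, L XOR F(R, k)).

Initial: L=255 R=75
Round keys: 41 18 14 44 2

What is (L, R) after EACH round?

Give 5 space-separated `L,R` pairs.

Round 1 (k=41): L=75 R=245
Round 2 (k=18): L=245 R=10
Round 3 (k=14): L=10 R=102
Round 4 (k=44): L=102 R=133
Round 5 (k=2): L=133 R=119

Answer: 75,245 245,10 10,102 102,133 133,119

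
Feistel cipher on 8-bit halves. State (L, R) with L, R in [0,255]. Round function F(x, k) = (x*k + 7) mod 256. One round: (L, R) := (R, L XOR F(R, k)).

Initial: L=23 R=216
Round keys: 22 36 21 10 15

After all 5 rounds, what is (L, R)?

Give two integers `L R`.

Answer: 228 177

Derivation:
Round 1 (k=22): L=216 R=128
Round 2 (k=36): L=128 R=223
Round 3 (k=21): L=223 R=210
Round 4 (k=10): L=210 R=228
Round 5 (k=15): L=228 R=177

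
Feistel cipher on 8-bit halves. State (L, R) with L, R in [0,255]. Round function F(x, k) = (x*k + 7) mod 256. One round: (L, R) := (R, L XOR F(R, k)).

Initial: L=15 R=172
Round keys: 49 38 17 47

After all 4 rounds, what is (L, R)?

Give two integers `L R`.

Answer: 6 226

Derivation:
Round 1 (k=49): L=172 R=252
Round 2 (k=38): L=252 R=195
Round 3 (k=17): L=195 R=6
Round 4 (k=47): L=6 R=226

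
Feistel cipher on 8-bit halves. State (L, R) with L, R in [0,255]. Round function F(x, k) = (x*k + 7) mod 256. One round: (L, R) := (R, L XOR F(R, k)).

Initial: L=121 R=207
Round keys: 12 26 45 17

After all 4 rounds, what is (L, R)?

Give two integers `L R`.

Answer: 169 52

Derivation:
Round 1 (k=12): L=207 R=194
Round 2 (k=26): L=194 R=116
Round 3 (k=45): L=116 R=169
Round 4 (k=17): L=169 R=52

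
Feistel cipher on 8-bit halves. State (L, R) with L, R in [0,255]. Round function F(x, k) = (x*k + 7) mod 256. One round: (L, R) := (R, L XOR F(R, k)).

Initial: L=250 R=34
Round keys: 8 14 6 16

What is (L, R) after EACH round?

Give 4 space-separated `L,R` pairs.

Answer: 34,237 237,223 223,172 172,24

Derivation:
Round 1 (k=8): L=34 R=237
Round 2 (k=14): L=237 R=223
Round 3 (k=6): L=223 R=172
Round 4 (k=16): L=172 R=24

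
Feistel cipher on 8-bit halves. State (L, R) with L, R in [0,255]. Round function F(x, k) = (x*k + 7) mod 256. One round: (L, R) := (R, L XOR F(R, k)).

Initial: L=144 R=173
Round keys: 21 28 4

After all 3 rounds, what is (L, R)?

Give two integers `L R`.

Answer: 202 135

Derivation:
Round 1 (k=21): L=173 R=168
Round 2 (k=28): L=168 R=202
Round 3 (k=4): L=202 R=135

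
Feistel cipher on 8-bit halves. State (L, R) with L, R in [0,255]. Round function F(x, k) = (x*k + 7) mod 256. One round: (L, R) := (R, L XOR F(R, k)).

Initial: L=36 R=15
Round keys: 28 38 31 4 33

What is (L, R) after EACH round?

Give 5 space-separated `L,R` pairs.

Answer: 15,143 143,78 78,246 246,145 145,78

Derivation:
Round 1 (k=28): L=15 R=143
Round 2 (k=38): L=143 R=78
Round 3 (k=31): L=78 R=246
Round 4 (k=4): L=246 R=145
Round 5 (k=33): L=145 R=78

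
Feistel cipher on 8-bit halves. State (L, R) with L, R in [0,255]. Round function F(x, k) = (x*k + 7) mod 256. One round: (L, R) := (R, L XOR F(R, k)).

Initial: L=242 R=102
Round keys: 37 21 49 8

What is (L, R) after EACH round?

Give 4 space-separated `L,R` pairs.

Round 1 (k=37): L=102 R=55
Round 2 (k=21): L=55 R=236
Round 3 (k=49): L=236 R=4
Round 4 (k=8): L=4 R=203

Answer: 102,55 55,236 236,4 4,203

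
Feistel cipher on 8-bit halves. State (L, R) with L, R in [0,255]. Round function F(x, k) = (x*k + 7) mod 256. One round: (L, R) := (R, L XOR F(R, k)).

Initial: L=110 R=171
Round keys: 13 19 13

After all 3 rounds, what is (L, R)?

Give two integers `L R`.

Answer: 164 131

Derivation:
Round 1 (k=13): L=171 R=216
Round 2 (k=19): L=216 R=164
Round 3 (k=13): L=164 R=131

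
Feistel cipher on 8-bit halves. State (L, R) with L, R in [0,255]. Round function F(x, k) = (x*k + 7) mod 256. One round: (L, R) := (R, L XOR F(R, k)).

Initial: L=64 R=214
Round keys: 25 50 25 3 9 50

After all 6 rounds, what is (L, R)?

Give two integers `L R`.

Answer: 69 222

Derivation:
Round 1 (k=25): L=214 R=173
Round 2 (k=50): L=173 R=7
Round 3 (k=25): L=7 R=27
Round 4 (k=3): L=27 R=95
Round 5 (k=9): L=95 R=69
Round 6 (k=50): L=69 R=222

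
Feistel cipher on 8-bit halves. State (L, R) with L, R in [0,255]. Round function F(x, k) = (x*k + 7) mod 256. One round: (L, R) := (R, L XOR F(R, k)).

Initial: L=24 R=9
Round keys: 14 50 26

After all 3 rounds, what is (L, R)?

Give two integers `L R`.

Answer: 184 42

Derivation:
Round 1 (k=14): L=9 R=157
Round 2 (k=50): L=157 R=184
Round 3 (k=26): L=184 R=42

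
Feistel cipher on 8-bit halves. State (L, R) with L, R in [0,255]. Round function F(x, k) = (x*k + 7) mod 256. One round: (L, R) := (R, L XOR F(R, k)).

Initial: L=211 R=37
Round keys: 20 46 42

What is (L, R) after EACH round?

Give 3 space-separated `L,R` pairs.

Answer: 37,56 56,50 50,3

Derivation:
Round 1 (k=20): L=37 R=56
Round 2 (k=46): L=56 R=50
Round 3 (k=42): L=50 R=3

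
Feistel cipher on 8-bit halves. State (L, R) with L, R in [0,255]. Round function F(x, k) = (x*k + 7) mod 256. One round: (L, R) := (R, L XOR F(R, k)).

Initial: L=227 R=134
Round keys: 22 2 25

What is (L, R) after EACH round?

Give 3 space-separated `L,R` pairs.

Answer: 134,104 104,81 81,152

Derivation:
Round 1 (k=22): L=134 R=104
Round 2 (k=2): L=104 R=81
Round 3 (k=25): L=81 R=152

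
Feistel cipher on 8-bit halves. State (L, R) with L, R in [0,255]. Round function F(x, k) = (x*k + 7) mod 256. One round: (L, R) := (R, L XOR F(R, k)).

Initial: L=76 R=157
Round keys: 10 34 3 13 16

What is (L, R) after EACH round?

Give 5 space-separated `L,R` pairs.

Round 1 (k=10): L=157 R=101
Round 2 (k=34): L=101 R=236
Round 3 (k=3): L=236 R=174
Round 4 (k=13): L=174 R=49
Round 5 (k=16): L=49 R=185

Answer: 157,101 101,236 236,174 174,49 49,185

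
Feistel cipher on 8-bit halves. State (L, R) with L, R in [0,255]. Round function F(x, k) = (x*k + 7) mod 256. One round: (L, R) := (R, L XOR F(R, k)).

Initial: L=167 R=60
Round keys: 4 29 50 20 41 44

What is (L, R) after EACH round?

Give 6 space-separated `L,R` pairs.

Answer: 60,80 80,43 43,61 61,224 224,218 218,159

Derivation:
Round 1 (k=4): L=60 R=80
Round 2 (k=29): L=80 R=43
Round 3 (k=50): L=43 R=61
Round 4 (k=20): L=61 R=224
Round 5 (k=41): L=224 R=218
Round 6 (k=44): L=218 R=159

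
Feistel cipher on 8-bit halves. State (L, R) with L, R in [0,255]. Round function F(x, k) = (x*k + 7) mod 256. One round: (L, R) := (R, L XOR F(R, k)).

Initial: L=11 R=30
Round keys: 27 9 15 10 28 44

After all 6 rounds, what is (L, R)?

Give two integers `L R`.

Round 1 (k=27): L=30 R=58
Round 2 (k=9): L=58 R=15
Round 3 (k=15): L=15 R=210
Round 4 (k=10): L=210 R=52
Round 5 (k=28): L=52 R=101
Round 6 (k=44): L=101 R=87

Answer: 101 87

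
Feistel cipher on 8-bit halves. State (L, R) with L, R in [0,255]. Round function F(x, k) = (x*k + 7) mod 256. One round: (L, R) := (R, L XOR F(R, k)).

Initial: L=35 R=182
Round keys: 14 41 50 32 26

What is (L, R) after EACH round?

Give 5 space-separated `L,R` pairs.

Answer: 182,216 216,41 41,209 209,14 14,162

Derivation:
Round 1 (k=14): L=182 R=216
Round 2 (k=41): L=216 R=41
Round 3 (k=50): L=41 R=209
Round 4 (k=32): L=209 R=14
Round 5 (k=26): L=14 R=162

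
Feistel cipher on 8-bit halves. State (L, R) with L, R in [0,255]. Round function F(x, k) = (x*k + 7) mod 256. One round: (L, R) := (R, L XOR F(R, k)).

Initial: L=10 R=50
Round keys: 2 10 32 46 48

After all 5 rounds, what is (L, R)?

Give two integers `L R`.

Round 1 (k=2): L=50 R=97
Round 2 (k=10): L=97 R=227
Round 3 (k=32): L=227 R=6
Round 4 (k=46): L=6 R=248
Round 5 (k=48): L=248 R=129

Answer: 248 129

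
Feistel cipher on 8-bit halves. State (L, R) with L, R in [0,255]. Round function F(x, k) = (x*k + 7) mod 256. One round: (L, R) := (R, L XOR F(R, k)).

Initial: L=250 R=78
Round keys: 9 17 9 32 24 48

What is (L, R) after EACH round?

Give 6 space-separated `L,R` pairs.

Answer: 78,63 63,120 120,0 0,127 127,239 239,168

Derivation:
Round 1 (k=9): L=78 R=63
Round 2 (k=17): L=63 R=120
Round 3 (k=9): L=120 R=0
Round 4 (k=32): L=0 R=127
Round 5 (k=24): L=127 R=239
Round 6 (k=48): L=239 R=168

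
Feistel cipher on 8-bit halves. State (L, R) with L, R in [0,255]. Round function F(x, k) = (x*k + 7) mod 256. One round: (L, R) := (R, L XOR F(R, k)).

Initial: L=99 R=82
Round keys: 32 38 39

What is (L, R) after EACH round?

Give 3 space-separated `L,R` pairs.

Round 1 (k=32): L=82 R=36
Round 2 (k=38): L=36 R=13
Round 3 (k=39): L=13 R=38

Answer: 82,36 36,13 13,38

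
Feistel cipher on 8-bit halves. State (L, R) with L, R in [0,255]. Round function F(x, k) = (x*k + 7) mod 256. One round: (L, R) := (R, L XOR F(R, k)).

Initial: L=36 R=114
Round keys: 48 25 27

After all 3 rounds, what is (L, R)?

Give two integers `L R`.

Round 1 (k=48): L=114 R=67
Round 2 (k=25): L=67 R=224
Round 3 (k=27): L=224 R=228

Answer: 224 228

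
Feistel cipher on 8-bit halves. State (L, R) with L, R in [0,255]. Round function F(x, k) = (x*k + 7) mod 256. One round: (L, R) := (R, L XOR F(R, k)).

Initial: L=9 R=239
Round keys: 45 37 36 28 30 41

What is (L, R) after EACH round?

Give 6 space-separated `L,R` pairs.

Answer: 239,3 3,153 153,136 136,126 126,67 67,188

Derivation:
Round 1 (k=45): L=239 R=3
Round 2 (k=37): L=3 R=153
Round 3 (k=36): L=153 R=136
Round 4 (k=28): L=136 R=126
Round 5 (k=30): L=126 R=67
Round 6 (k=41): L=67 R=188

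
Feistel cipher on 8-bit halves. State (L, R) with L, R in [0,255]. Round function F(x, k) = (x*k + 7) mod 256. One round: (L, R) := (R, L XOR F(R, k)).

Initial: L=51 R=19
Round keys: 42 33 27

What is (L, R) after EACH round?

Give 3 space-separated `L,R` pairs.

Answer: 19,22 22,206 206,215

Derivation:
Round 1 (k=42): L=19 R=22
Round 2 (k=33): L=22 R=206
Round 3 (k=27): L=206 R=215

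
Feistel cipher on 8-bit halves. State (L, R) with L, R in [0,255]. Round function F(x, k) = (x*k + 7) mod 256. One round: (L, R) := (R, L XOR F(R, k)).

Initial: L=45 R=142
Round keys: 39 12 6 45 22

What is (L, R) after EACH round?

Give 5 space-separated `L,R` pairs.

Answer: 142,132 132,185 185,217 217,149 149,12

Derivation:
Round 1 (k=39): L=142 R=132
Round 2 (k=12): L=132 R=185
Round 3 (k=6): L=185 R=217
Round 4 (k=45): L=217 R=149
Round 5 (k=22): L=149 R=12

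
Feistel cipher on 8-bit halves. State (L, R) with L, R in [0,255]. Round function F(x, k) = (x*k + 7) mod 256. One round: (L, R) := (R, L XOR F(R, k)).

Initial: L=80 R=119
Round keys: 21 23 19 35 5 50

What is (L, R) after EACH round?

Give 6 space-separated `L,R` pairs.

Round 1 (k=21): L=119 R=154
Round 2 (k=23): L=154 R=170
Round 3 (k=19): L=170 R=63
Round 4 (k=35): L=63 R=14
Round 5 (k=5): L=14 R=114
Round 6 (k=50): L=114 R=69

Answer: 119,154 154,170 170,63 63,14 14,114 114,69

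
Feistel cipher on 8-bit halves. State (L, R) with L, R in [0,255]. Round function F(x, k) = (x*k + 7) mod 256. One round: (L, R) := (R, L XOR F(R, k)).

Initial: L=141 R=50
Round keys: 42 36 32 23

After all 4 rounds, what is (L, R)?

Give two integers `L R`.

Answer: 17 35

Derivation:
Round 1 (k=42): L=50 R=182
Round 2 (k=36): L=182 R=173
Round 3 (k=32): L=173 R=17
Round 4 (k=23): L=17 R=35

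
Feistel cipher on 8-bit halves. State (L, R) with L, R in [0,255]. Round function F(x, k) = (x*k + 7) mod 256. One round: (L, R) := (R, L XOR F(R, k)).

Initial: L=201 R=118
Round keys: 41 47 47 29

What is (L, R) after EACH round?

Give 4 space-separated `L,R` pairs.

Answer: 118,36 36,213 213,6 6,96

Derivation:
Round 1 (k=41): L=118 R=36
Round 2 (k=47): L=36 R=213
Round 3 (k=47): L=213 R=6
Round 4 (k=29): L=6 R=96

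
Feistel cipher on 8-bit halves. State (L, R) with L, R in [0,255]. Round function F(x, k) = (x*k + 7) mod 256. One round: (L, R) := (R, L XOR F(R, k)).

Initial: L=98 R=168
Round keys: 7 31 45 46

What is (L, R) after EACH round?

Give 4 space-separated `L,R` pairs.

Answer: 168,253 253,2 2,156 156,13

Derivation:
Round 1 (k=7): L=168 R=253
Round 2 (k=31): L=253 R=2
Round 3 (k=45): L=2 R=156
Round 4 (k=46): L=156 R=13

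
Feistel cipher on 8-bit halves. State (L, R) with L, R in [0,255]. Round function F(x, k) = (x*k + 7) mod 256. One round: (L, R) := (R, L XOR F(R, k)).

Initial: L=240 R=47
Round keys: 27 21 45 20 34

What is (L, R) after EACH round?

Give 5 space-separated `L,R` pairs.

Answer: 47,12 12,44 44,207 207,31 31,234

Derivation:
Round 1 (k=27): L=47 R=12
Round 2 (k=21): L=12 R=44
Round 3 (k=45): L=44 R=207
Round 4 (k=20): L=207 R=31
Round 5 (k=34): L=31 R=234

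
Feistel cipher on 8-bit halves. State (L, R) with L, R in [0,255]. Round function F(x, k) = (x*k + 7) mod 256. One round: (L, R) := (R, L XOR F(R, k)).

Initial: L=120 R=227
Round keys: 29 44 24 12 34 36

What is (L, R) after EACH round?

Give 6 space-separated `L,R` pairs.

Round 1 (k=29): L=227 R=198
Round 2 (k=44): L=198 R=236
Round 3 (k=24): L=236 R=225
Round 4 (k=12): L=225 R=127
Round 5 (k=34): L=127 R=4
Round 6 (k=36): L=4 R=232

Answer: 227,198 198,236 236,225 225,127 127,4 4,232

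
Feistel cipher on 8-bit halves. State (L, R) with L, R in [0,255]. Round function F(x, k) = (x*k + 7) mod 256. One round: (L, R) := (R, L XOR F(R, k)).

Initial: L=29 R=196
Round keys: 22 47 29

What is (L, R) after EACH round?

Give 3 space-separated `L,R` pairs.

Answer: 196,194 194,97 97,198

Derivation:
Round 1 (k=22): L=196 R=194
Round 2 (k=47): L=194 R=97
Round 3 (k=29): L=97 R=198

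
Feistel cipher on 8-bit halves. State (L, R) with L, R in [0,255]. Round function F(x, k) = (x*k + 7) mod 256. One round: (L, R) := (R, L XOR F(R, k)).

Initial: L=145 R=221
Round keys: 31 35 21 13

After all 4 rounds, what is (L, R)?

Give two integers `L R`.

Answer: 203 243

Derivation:
Round 1 (k=31): L=221 R=91
Round 2 (k=35): L=91 R=165
Round 3 (k=21): L=165 R=203
Round 4 (k=13): L=203 R=243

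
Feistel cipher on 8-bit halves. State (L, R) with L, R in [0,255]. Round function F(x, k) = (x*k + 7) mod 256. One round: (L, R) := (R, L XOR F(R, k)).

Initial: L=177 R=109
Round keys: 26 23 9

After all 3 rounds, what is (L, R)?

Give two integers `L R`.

Answer: 114 161

Derivation:
Round 1 (k=26): L=109 R=168
Round 2 (k=23): L=168 R=114
Round 3 (k=9): L=114 R=161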